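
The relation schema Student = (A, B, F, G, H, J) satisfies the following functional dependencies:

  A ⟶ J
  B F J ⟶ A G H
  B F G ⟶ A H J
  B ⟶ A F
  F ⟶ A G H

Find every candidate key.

B

Attribute B never appears on the right-hand side of any dependency, so B must belong to every candidate key.
{B}⁺ = {A, B, F, G, H, J}, which is all of the schema, so {B} is the only candidate key.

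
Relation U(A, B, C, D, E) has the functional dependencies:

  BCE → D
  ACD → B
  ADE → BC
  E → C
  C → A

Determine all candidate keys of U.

Attribute E never appears on the right-hand side of any dependency, so E must belong to every candidate key.
{E}⁺ = {A, C, E}, which is not all of the schema, so we must add further attributes.
{B, E}⁺: E→C adds C; C→A adds A; BCE→D adds D → {A, B, C, D, E}.
{D, E}⁺: E→C adds C; C→A adds A; ACD→B adds B → {A, B, C, D, E}.

(B, E), (D, E)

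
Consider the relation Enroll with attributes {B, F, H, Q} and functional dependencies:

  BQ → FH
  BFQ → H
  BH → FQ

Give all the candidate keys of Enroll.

Attribute B never appears on the right-hand side of any dependency, so B must belong to every candidate key.
{B}⁺ = {B}, which is not all of the schema, so we must add further attributes.
{B, H}⁺: BH→FQ adds F, Q → {B, F, H, Q}.
{B, Q}⁺: BQ→FH adds F, H → {B, F, H, Q}.
Any other superkey contains one of these as a subset, so there are no further candidate keys.

{B, H}, {B, Q}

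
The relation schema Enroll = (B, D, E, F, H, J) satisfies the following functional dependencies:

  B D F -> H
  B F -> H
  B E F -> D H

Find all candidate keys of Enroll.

BEFJ

Attributes B, E, F, J never appear on any right-hand side, so every candidate key must contain {B, E, F, J}.
{B, E, F, J}⁺ = {B, D, E, F, H, J}, which is all of the schema, so {B, E, F, J} is the only candidate key.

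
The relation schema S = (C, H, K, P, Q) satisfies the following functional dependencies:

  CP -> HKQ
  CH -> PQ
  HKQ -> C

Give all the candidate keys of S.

{C, H}⁺: CH→PQ adds P, Q; CP→HKQ adds K → {C, H, K, P, Q}. Minimal: {H}⁺ = {H}; {C}⁺ = {C} — none reach the full schema.
{C, P}⁺: CP→HKQ adds H, K, Q → {C, H, K, P, Q}. Minimal: {P}⁺ = {P}; {C}⁺ = {C} — none reach the full schema.
{H, K, Q}⁺: HKQ→C adds C; CH→PQ adds P → {C, H, K, P, Q}. Minimal: {K, Q}⁺ = {K, Q}; {H, Q}⁺ = {H, Q}; {H, K}⁺ = {H, K} — none reach the full schema.

{C, H}; {C, P}; {H, K, Q}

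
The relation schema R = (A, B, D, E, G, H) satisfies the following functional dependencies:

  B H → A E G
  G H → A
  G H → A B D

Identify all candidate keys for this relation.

{B, H}; {G, H}

{B, H}⁺: BH→AEG adds A, E, G; GH→ABD adds D → {A, B, D, E, G, H}. Minimal: {H}⁺ = {H}; {B}⁺ = {B} — none reach the full schema.
{G, H}⁺: GH→A adds A; GH→ABD adds B, D; BH→AEG adds E → {A, B, D, E, G, H}. Minimal: {H}⁺ = {H}; {G}⁺ = {G} — none reach the full schema.
Any other superkey contains one of these as a subset, so there are no further candidate keys.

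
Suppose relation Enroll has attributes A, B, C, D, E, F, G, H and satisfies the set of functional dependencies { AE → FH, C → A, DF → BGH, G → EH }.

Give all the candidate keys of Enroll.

(C, D, E), (C, D, F), (C, D, G)

Attributes C, D never appear on any right-hand side, so every candidate key must contain {C, D}.
{C, D}⁺ = {A, C, D}, which is not all of the schema, so we must add further attributes.
{C, D, E}⁺: C→A adds A; AE→FH adds F, H; DF→BGH adds B, G → {A, B, C, D, E, F, G, H}. Minimal: {D, E}⁺ = {D, E}; {C, E}⁺ = {A, C, E, F, H}; {C, D}⁺ = {A, C, D} — none reach the full schema.
{C, D, F}⁺: C→A adds A; DF→BGH adds B, G, H; G→EH adds E → {A, B, C, D, E, F, G, H}. Minimal: {D, F}⁺ = {B, D, E, F, G, H}; {C, F}⁺ = {A, C, F}; {C, D}⁺ = {A, C, D} — none reach the full schema.
{C, D, G}⁺: C→A adds A; G→EH adds E, H; AE→FH adds F; DF→BGH adds B → {A, B, C, D, E, F, G, H}. Minimal: {D, G}⁺ = {D, E, G, H}; {C, G}⁺ = {A, C, E, F, G, H}; {C, D}⁺ = {A, C, D} — none reach the full schema.
Any other superkey contains one of these as a subset, so there are no further candidate keys.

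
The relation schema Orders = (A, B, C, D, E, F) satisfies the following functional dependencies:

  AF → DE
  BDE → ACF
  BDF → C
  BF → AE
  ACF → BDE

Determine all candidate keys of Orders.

{B, F}⁺: BF→AE adds A, E; AF→DE adds D; BDE→ACF adds C → {A, B, C, D, E, F}. Minimal: {F}⁺ = {F}; {B}⁺ = {B} — none reach the full schema.
{A, C, F}⁺: AF→DE adds D, E; ACF→BDE adds B → {A, B, C, D, E, F}. Minimal: {C, F}⁺ = {C, F}; {A, F}⁺ = {A, D, E, F}; {A, C}⁺ = {A, C} — none reach the full schema.
{B, D, E}⁺: BDE→ACF adds A, C, F → {A, B, C, D, E, F}. Minimal: {D, E}⁺ = {D, E}; {B, E}⁺ = {B, E}; {B, D}⁺ = {B, D} — none reach the full schema.
Any other superkey contains one of these as a subset, so there are no further candidate keys.

BF, ACF, BDE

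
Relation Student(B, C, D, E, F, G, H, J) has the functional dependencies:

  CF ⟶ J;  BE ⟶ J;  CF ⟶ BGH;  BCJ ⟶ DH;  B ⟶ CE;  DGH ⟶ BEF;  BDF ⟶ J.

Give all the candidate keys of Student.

{B, F}⁺: B→CE adds C, E; CF→J adds J; CF→BGH adds G, H; BCJ→DH adds D → {B, C, D, E, F, G, H, J}. Minimal: {F}⁺ = {F}; {B}⁺ = {B, C, D, E, H, J} — none reach the full schema.
{B, G}⁺: B→CE adds C, E; BE→J adds J; BCJ→DH adds D, H; DGH→BEF adds F → {B, C, D, E, F, G, H, J}. Minimal: {G}⁺ = {G}; {B}⁺ = {B, C, D, E, H, J} — none reach the full schema.
{C, F}⁺: CF→J adds J; CF→BGH adds B, G, H; BCJ→DH adds D; B→CE adds E → {B, C, D, E, F, G, H, J}. Minimal: {F}⁺ = {F}; {C}⁺ = {C} — none reach the full schema.
{D, G, H}⁺: DGH→BEF adds B, E, F; BDF→J adds J; B→CE adds C → {B, C, D, E, F, G, H, J}. Minimal: {G, H}⁺ = {G, H}; {D, H}⁺ = {D, H}; {D, G}⁺ = {D, G} — none reach the full schema.

BF; BG; CF; DGH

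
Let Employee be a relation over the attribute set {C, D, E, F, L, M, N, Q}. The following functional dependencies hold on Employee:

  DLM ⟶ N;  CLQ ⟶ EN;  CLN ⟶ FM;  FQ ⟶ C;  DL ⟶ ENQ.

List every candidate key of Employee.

CDL, DFL

Attributes D, L never appear on any right-hand side, so every candidate key must contain {D, L}.
{D, L}⁺ = {D, E, L, N, Q}, which is not all of the schema, so we must add further attributes.
{C, D, L}⁺: DL→ENQ adds E, N, Q; CLN→FM adds F, M → {C, D, E, F, L, M, N, Q}. Minimal: {D, L}⁺ = {D, E, L, N, Q}; {C, L}⁺ = {C, L}; {C, D}⁺ = {C, D} — none reach the full schema.
{D, F, L}⁺: DL→ENQ adds E, N, Q; FQ→C adds C; CLN→FM adds M → {C, D, E, F, L, M, N, Q}. Minimal: {F, L}⁺ = {F, L}; {D, L}⁺ = {D, E, L, N, Q}; {D, F}⁺ = {D, F} — none reach the full schema.
Any other superkey contains one of these as a subset, so there are no further candidate keys.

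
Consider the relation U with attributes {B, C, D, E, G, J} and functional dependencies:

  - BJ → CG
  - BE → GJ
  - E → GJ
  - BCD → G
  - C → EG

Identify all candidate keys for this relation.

{B, C, D}⁺: BCD→G adds G; C→EG adds E; BE→GJ adds J → {B, C, D, E, G, J}. Minimal: {C, D}⁺ = {C, D, E, G, J}; {B, D}⁺ = {B, D}; {B, C}⁺ = {B, C, E, G, J} — none reach the full schema.
{B, D, E}⁺: BE→GJ adds G, J; BJ→CG adds C → {B, C, D, E, G, J}. Minimal: {D, E}⁺ = {D, E, G, J}; {B, E}⁺ = {B, C, E, G, J}; {B, D}⁺ = {B, D} — none reach the full schema.
{B, D, J}⁺: BJ→CG adds C, G; C→EG adds E → {B, C, D, E, G, J}. Minimal: {D, J}⁺ = {D, J}; {B, J}⁺ = {B, C, E, G, J}; {B, D}⁺ = {B, D} — none reach the full schema.
Any other superkey contains one of these as a subset, so there are no further candidate keys.

{B, C, D}, {B, D, E}, {B, D, J}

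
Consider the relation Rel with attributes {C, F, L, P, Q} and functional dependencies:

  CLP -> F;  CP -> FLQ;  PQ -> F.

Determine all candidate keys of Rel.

Attributes C, P never appear on any right-hand side, so every candidate key must contain {C, P}.
{C, P}⁺ = {C, F, L, P, Q}, which is all of the schema, so {C, P} is the only candidate key.

(C, P)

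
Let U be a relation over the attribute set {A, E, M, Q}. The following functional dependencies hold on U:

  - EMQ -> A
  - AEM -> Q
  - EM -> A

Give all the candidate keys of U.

{E, M}⁺: EM→A adds A; AEM→Q adds Q → {A, E, M, Q}. Minimal: {M}⁺ = {M}; {E}⁺ = {E} — none reach the full schema.
No other minimal superkey exists.

{E, M}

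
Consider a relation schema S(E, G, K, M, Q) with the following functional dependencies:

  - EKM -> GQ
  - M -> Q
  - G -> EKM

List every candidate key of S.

{G}⁺: G→EKM adds E, K, M; EKM→GQ adds Q → {E, G, K, M, Q}.
{E, K, M}⁺: EKM→GQ adds G, Q → {E, G, K, M, Q}. Minimal: {K, M}⁺ = {K, M, Q}; {E, M}⁺ = {E, M, Q}; {E, K}⁺ = {E, K} — none reach the full schema.
Any other superkey contains one of these as a subset, so there are no further candidate keys.

G; EKM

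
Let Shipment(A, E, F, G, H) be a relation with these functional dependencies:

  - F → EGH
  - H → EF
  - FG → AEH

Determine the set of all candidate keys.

(F), (H)

{F}⁺: F→EGH adds E, G, H; FG→AEH adds A → {A, E, F, G, H}.
{H}⁺: H→EF adds E, F; F→EGH adds G; FG→AEH adds A → {A, E, F, G, H}.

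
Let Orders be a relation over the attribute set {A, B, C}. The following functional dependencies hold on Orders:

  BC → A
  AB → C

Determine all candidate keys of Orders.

{A, B}; {B, C}

Attribute B never appears on the right-hand side of any dependency, so B must belong to every candidate key.
{B}⁺ = {B}, which is not all of the schema, so we must add further attributes.
{A, B}⁺: AB→C adds C → {A, B, C}. Minimal: {B}⁺ = {B}; {A}⁺ = {A} — none reach the full schema.
{B, C}⁺: BC→A adds A → {A, B, C}. Minimal: {C}⁺ = {C}; {B}⁺ = {B} — none reach the full schema.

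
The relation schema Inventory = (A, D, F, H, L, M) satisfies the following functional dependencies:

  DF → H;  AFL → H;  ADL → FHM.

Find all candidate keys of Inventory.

Attributes A, D, L never appear on any right-hand side, so every candidate key must contain {A, D, L}.
{A, D, L}⁺ = {A, D, F, H, L, M}, which is all of the schema, so {A, D, L} is the only candidate key.

ADL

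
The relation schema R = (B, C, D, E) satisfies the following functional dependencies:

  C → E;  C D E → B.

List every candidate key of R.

(C, D)

Attributes C, D never appear on any right-hand side, so every candidate key must contain {C, D}.
{C, D}⁺ = {B, C, D, E}, which is all of the schema, so {C, D} is the only candidate key.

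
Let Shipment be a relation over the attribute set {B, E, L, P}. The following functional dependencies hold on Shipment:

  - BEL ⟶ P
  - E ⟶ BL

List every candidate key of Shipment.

{E}⁺: E→BL adds B, L; BEL→P adds P → {B, E, L, P}.
No other minimal superkey exists.

(E)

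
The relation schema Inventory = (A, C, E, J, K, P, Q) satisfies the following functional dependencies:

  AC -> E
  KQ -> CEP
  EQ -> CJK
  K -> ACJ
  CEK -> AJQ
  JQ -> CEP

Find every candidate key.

{K}⁺: K→ACJ adds A, C, J; AC→E adds E; CEK→AJQ adds Q; JQ→CEP adds P → {A, C, E, J, K, P, Q}.
{E, Q}⁺: EQ→CJK adds C, J, K; K→ACJ adds A; JQ→CEP adds P → {A, C, E, J, K, P, Q}.
{J, Q}⁺: JQ→CEP adds C, E, P; EQ→CJK adds K; K→ACJ adds A → {A, C, E, J, K, P, Q}.
{A, C, Q}⁺: AC→E adds E; EQ→CJK adds J, K; JQ→CEP adds P → {A, C, E, J, K, P, Q}.
Any other superkey contains one of these as a subset, so there are no further candidate keys.

K, EQ, JQ, ACQ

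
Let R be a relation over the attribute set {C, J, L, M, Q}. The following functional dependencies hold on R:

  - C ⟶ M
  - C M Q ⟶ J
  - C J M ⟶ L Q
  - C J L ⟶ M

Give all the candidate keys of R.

{C, J}, {C, Q}

{C, J}⁺: C→M adds M; CJM→LQ adds L, Q → {C, J, L, M, Q}. Minimal: {J}⁺ = {J}; {C}⁺ = {C, M} — none reach the full schema.
{C, Q}⁺: C→M adds M; CMQ→J adds J; CJM→LQ adds L → {C, J, L, M, Q}. Minimal: {Q}⁺ = {Q}; {C}⁺ = {C, M} — none reach the full schema.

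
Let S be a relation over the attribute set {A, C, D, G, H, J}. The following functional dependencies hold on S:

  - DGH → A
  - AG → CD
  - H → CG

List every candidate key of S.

{A, H, J}; {D, H, J}

{A, H, J}⁺: H→CG adds C, G; AG→CD adds D → {A, C, D, G, H, J}. Minimal: {H, J}⁺ = {C, G, H, J}; {A, J}⁺ = {A, J}; {A, H}⁺ = {A, C, D, G, H} — none reach the full schema.
{D, H, J}⁺: H→CG adds C, G; DGH→A adds A → {A, C, D, G, H, J}. Minimal: {H, J}⁺ = {C, G, H, J}; {D, J}⁺ = {D, J}; {D, H}⁺ = {A, C, D, G, H} — none reach the full schema.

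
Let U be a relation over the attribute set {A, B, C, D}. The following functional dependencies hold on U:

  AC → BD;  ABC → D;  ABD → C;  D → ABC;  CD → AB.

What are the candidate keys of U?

(D), (A, C)

{D}⁺: D→ABC adds A, B, C → {A, B, C, D}.
{A, C}⁺: AC→BD adds B, D → {A, B, C, D}. Minimal: {C}⁺ = {C}; {A}⁺ = {A} — none reach the full schema.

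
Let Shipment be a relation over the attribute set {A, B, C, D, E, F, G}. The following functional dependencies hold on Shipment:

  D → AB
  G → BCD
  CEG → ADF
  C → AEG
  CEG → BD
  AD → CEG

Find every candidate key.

(C), (D), (G)

{C}⁺: C→AEG adds A, E, G; CEG→BD adds B, D; CEG→ADF adds F → {A, B, C, D, E, F, G}.
{D}⁺: D→AB adds A, B; AD→CEG adds C, E, G; CEG→ADF adds F → {A, B, C, D, E, F, G}.
{G}⁺: G→BCD adds B, C, D; C→AEG adds A, E; CEG→ADF adds F → {A, B, C, D, E, F, G}.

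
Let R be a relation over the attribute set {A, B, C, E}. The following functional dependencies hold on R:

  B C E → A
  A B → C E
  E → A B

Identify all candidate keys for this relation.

{E}⁺: E→AB adds A, B; AB→CE adds C → {A, B, C, E}.
{A, B}⁺: AB→CE adds C, E → {A, B, C, E}. Minimal: {B}⁺ = {B}; {A}⁺ = {A} — none reach the full schema.
Any other superkey contains one of these as a subset, so there are no further candidate keys.

{E}, {A, B}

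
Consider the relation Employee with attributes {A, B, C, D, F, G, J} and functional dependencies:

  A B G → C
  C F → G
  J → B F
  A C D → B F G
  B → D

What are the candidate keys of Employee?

{A, C, J}⁺: J→BF adds B, F; B→D adds D; CF→G adds G → {A, B, C, D, F, G, J}.
{A, G, J}⁺: J→BF adds B, F; B→D adds D; ABG→C adds C → {A, B, C, D, F, G, J}.

{A, C, J}, {A, G, J}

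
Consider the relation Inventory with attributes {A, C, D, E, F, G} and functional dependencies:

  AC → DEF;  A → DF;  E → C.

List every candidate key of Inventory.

{A, C, G}, {A, E, G}

Attributes A, G never appear on any right-hand side, so every candidate key must contain {A, G}.
{A, G}⁺ = {A, D, F, G}, which is not all of the schema, so we must add further attributes.
{A, C, G}⁺: AC→DEF adds D, E, F → {A, C, D, E, F, G}. Minimal: {C, G}⁺ = {C, G}; {A, G}⁺ = {A, D, F, G}; {A, C}⁺ = {A, C, D, E, F} — none reach the full schema.
{A, E, G}⁺: A→DF adds D, F; E→C adds C → {A, C, D, E, F, G}. Minimal: {E, G}⁺ = {C, E, G}; {A, G}⁺ = {A, D, F, G}; {A, E}⁺ = {A, C, D, E, F} — none reach the full schema.
Any other superkey contains one of these as a subset, so there are no further candidate keys.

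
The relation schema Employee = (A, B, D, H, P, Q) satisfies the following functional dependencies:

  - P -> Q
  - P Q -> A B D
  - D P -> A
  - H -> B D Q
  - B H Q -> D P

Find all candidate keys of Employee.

{H}

Attribute H never appears on the right-hand side of any dependency, so H must belong to every candidate key.
{H}⁺ = {A, B, D, H, P, Q}, which is all of the schema, so {H} is the only candidate key.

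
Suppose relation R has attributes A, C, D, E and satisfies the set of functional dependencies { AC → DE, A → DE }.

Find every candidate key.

{A, C}⁺: AC→DE adds D, E → {A, C, D, E}. Minimal: {C}⁺ = {C}; {A}⁺ = {A, D, E} — none reach the full schema.
No other minimal superkey exists.

(A, C)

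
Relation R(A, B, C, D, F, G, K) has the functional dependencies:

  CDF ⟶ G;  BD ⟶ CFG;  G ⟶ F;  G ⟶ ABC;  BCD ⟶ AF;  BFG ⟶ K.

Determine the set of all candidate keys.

Attribute D never appears on the right-hand side of any dependency, so D must belong to every candidate key.
{D}⁺ = {D}, which is not all of the schema, so we must add further attributes.
{B, D}⁺: BD→CFG adds C, F, G; G→ABC adds A; BFG→K adds K → {A, B, C, D, F, G, K}.
{D, G}⁺: G→F adds F; G→ABC adds A, B, C; BFG→K adds K → {A, B, C, D, F, G, K}.
{C, D, F}⁺: CDF→G adds G; G→ABC adds A, B; BFG→K adds K → {A, B, C, D, F, G, K}.
Any other superkey contains one of these as a subset, so there are no further candidate keys.

(B, D); (D, G); (C, D, F)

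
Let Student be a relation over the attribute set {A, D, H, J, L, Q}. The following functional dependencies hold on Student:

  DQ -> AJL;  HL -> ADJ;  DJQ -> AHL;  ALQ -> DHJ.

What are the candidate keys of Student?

{D, Q}, {A, L, Q}, {H, L, Q}

Attribute Q never appears on the right-hand side of any dependency, so Q must belong to every candidate key.
{Q}⁺ = {Q}, which is not all of the schema, so we must add further attributes.
{D, Q}⁺: DQ→AJL adds A, J, L; DJQ→AHL adds H → {A, D, H, J, L, Q}. Minimal: {Q}⁺ = {Q}; {D}⁺ = {D} — none reach the full schema.
{A, L, Q}⁺: ALQ→DHJ adds D, H, J → {A, D, H, J, L, Q}. Minimal: {L, Q}⁺ = {L, Q}; {A, Q}⁺ = {A, Q}; {A, L}⁺ = {A, L} — none reach the full schema.
{H, L, Q}⁺: HL→ADJ adds A, D, J → {A, D, H, J, L, Q}. Minimal: {L, Q}⁺ = {L, Q}; {H, Q}⁺ = {H, Q}; {H, L}⁺ = {A, D, H, J, L} — none reach the full schema.
Any other superkey contains one of these as a subset, so there are no further candidate keys.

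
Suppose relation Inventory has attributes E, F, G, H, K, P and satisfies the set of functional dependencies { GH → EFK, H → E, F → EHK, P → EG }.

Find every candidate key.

Attribute P never appears on the right-hand side of any dependency, so P must belong to every candidate key.
{P}⁺ = {E, G, P}, which is not all of the schema, so we must add further attributes.
{F, P}⁺: F→EHK adds E, H, K; P→EG adds G → {E, F, G, H, K, P}. Minimal: {P}⁺ = {E, G, P}; {F}⁺ = {E, F, H, K} — none reach the full schema.
{H, P}⁺: H→E adds E; P→EG adds G; GH→EFK adds F, K → {E, F, G, H, K, P}. Minimal: {P}⁺ = {E, G, P}; {H}⁺ = {E, H} — none reach the full schema.
Any other superkey contains one of these as a subset, so there are no further candidate keys.

{F, P}, {H, P}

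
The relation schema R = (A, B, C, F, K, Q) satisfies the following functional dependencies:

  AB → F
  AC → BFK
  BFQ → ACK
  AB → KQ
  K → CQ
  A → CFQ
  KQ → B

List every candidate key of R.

{A}, {F, K}, {B, F, Q}

{A}⁺: A→CFQ adds C, F, Q; AC→BFK adds B, K → {A, B, C, F, K, Q}.
{F, K}⁺: K→CQ adds C, Q; KQ→B adds B; BFQ→ACK adds A → {A, B, C, F, K, Q}.
{B, F, Q}⁺: BFQ→ACK adds A, C, K → {A, B, C, F, K, Q}.
Any other superkey contains one of these as a subset, so there are no further candidate keys.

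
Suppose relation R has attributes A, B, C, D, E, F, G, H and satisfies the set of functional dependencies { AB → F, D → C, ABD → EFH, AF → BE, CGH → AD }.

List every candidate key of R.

{A, B, D, G}, {A, D, F, G}, {B, C, G, H}, {B, D, G, H}, {C, F, G, H}, {D, F, G, H}

Attribute G never appears on the right-hand side of any dependency, so G must belong to every candidate key.
{G}⁺ = {G}, which is not all of the schema, so we must add further attributes.
{A, B, D, G}⁺: AB→F adds F; D→C adds C; ABD→EFH adds E, H → {A, B, C, D, E, F, G, H}.
{A, D, F, G}⁺: D→C adds C; AF→BE adds B, E; ABD→EFH adds H → {A, B, C, D, E, F, G, H}.
{B, C, G, H}⁺: CGH→AD adds A, D; AB→F adds F; ABD→EFH adds E → {A, B, C, D, E, F, G, H}.
{B, D, G, H}⁺: D→C adds C; CGH→AD adds A; AB→F adds F; ABD→EFH adds E → {A, B, C, D, E, F, G, H}.
{C, F, G, H}⁺: CGH→AD adds A, D; AF→BE adds B, E → {A, B, C, D, E, F, G, H}.
{D, F, G, H}⁺: D→C adds C; CGH→AD adds A; AF→BE adds B, E → {A, B, C, D, E, F, G, H}.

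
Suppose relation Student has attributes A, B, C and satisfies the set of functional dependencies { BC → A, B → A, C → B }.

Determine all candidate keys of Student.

(C)

Attribute C never appears on the right-hand side of any dependency, so C must belong to every candidate key.
{C}⁺ = {A, B, C}, which is all of the schema, so {C} is the only candidate key.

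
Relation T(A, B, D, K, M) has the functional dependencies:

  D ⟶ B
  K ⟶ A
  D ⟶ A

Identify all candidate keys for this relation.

(D, K, M)

Attributes D, K, M never appear on any right-hand side, so every candidate key must contain {D, K, M}.
{D, K, M}⁺ = {A, B, D, K, M}, which is all of the schema, so {D, K, M} is the only candidate key.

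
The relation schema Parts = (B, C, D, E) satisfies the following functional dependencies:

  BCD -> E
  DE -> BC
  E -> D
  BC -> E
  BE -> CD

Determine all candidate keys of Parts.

{E}, {B, C}

{E}⁺: E→D adds D; DE→BC adds B, C → {B, C, D, E}.
{B, C}⁺: BC→E adds E; BE→CD adds D → {B, C, D, E}. Minimal: {C}⁺ = {C}; {B}⁺ = {B} — none reach the full schema.
Any other superkey contains one of these as a subset, so there are no further candidate keys.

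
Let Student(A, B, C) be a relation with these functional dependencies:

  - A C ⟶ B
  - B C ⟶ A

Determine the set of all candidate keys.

Attribute C never appears on the right-hand side of any dependency, so C must belong to every candidate key.
{C}⁺ = {C}, which is not all of the schema, so we must add further attributes.
{A, C}⁺: AC→B adds B → {A, B, C}.
{B, C}⁺: BC→A adds A → {A, B, C}.
Any other superkey contains one of these as a subset, so there are no further candidate keys.

AC, BC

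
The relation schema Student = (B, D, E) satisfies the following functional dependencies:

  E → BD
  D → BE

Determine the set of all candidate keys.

{D}⁺: D→BE adds B, E → {B, D, E}.
{E}⁺: E→BD adds B, D → {B, D, E}.
Any other superkey contains one of these as a subset, so there are no further candidate keys.

{D}; {E}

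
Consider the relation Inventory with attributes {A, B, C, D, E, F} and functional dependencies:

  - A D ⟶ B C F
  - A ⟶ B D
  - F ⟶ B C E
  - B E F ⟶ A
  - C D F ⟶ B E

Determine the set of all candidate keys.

{A}, {F}

{A}⁺: A→BD adds B, D; AD→BCF adds C, F; F→BCE adds E → {A, B, C, D, E, F}.
{F}⁺: F→BCE adds B, C, E; BEF→A adds A; A→BD adds D → {A, B, C, D, E, F}.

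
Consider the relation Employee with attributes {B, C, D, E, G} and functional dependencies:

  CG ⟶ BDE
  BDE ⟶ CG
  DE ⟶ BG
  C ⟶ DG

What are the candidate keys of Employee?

{C}⁺: C→DG adds D, G; CG→BDE adds B, E → {B, C, D, E, G}.
{D, E}⁺: DE→BG adds B, G; BDE→CG adds C → {B, C, D, E, G}. Minimal: {E}⁺ = {E}; {D}⁺ = {D} — none reach the full schema.
Any other superkey contains one of these as a subset, so there are no further candidate keys.

{C}; {D, E}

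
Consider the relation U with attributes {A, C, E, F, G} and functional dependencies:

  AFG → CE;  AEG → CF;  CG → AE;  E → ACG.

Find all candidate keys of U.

(E); (C, G); (A, F, G)

{E}⁺: E→ACG adds A, C, G; AEG→CF adds F → {A, C, E, F, G}.
{C, G}⁺: CG→AE adds A, E; AEG→CF adds F → {A, C, E, F, G}. Minimal: {G}⁺ = {G}; {C}⁺ = {C} — none reach the full schema.
{A, F, G}⁺: AFG→CE adds C, E → {A, C, E, F, G}. Minimal: {F, G}⁺ = {F, G}; {A, G}⁺ = {A, G}; {A, F}⁺ = {A, F} — none reach the full schema.
Any other superkey contains one of these as a subset, so there are no further candidate keys.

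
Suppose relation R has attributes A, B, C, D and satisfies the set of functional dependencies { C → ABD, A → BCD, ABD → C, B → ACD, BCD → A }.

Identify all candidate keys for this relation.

(A); (B); (C)

{A}⁺: A→BCD adds B, C, D → {A, B, C, D}.
{B}⁺: B→ACD adds A, C, D → {A, B, C, D}.
{C}⁺: C→ABD adds A, B, D → {A, B, C, D}.
Any other superkey contains one of these as a subset, so there are no further candidate keys.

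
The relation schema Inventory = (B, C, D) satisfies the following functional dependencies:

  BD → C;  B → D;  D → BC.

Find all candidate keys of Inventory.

{B}⁺: B→D adds D; D→BC adds C → {B, C, D}.
{D}⁺: D→BC adds B, C → {B, C, D}.
Any other superkey contains one of these as a subset, so there are no further candidate keys.

B, D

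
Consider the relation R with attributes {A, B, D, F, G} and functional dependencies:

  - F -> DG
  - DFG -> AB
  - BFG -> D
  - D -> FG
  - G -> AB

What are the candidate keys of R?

{D}⁺: D→FG adds F, G; G→AB adds A, B → {A, B, D, F, G}.
{F}⁺: F→DG adds D, G; DFG→AB adds A, B → {A, B, D, F, G}.
Any other superkey contains one of these as a subset, so there are no further candidate keys.

D, F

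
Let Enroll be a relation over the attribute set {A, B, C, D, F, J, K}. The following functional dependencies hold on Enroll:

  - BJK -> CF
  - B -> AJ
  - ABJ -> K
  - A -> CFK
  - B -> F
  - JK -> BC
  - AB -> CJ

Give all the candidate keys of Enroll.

Attribute D never appears on the right-hand side of any dependency, so D must belong to every candidate key.
{D}⁺ = {D}, which is not all of the schema, so we must add further attributes.
{B, D}⁺: B→AJ adds A, J; ABJ→K adds K; A→CFK adds C, F → {A, B, C, D, F, J, K}. Minimal: {D}⁺ = {D}; {B}⁺ = {A, B, C, F, J, K} — none reach the full schema.
{A, D, J}⁺: A→CFK adds C, F, K; JK→BC adds B → {A, B, C, D, F, J, K}. Minimal: {D, J}⁺ = {D, J}; {A, J}⁺ = {A, B, C, F, J, K}; {A, D}⁺ = {A, C, D, F, K} — none reach the full schema.
{D, J, K}⁺: JK→BC adds B, C; BJK→CF adds F; B→AJ adds A → {A, B, C, D, F, J, K}. Minimal: {J, K}⁺ = {A, B, C, F, J, K}; {D, K}⁺ = {D, K}; {D, J}⁺ = {D, J} — none reach the full schema.
Any other superkey contains one of these as a subset, so there are no further candidate keys.

{B, D}; {A, D, J}; {D, J, K}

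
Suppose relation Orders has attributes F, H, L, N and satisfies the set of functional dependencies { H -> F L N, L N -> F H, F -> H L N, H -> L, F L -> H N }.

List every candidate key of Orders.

{F}⁺: F→HLN adds H, L, N → {F, H, L, N}.
{H}⁺: H→FLN adds F, L, N → {F, H, L, N}.
{L, N}⁺: LN→FH adds F, H → {F, H, L, N}.
Any other superkey contains one of these as a subset, so there are no further candidate keys.

(F); (H); (L, N)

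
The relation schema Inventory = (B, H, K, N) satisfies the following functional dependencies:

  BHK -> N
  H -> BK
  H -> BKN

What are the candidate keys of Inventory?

{H}

Attribute H never appears on the right-hand side of any dependency, so H must belong to every candidate key.
{H}⁺ = {B, H, K, N}, which is all of the schema, so {H} is the only candidate key.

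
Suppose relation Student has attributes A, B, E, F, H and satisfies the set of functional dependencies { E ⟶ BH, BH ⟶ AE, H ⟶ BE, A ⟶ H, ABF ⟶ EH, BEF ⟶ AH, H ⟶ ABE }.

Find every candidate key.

{A, F}⁺: A→H adds H; H→ABE adds B, E → {A, B, E, F, H}. Minimal: {F}⁺ = {F}; {A}⁺ = {A, B, E, H} — none reach the full schema.
{E, F}⁺: E→BH adds B, H; BH→AE adds A → {A, B, E, F, H}. Minimal: {F}⁺ = {F}; {E}⁺ = {A, B, E, H} — none reach the full schema.
{F, H}⁺: H→BE adds B, E; BEF→AH adds A → {A, B, E, F, H}. Minimal: {H}⁺ = {A, B, E, H}; {F}⁺ = {F} — none reach the full schema.

AF; EF; FH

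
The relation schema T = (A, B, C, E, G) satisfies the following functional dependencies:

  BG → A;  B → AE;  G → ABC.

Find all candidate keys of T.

{G}

{G}⁺: G→ABC adds A, B, C; B→AE adds E → {A, B, C, E, G}.
No other minimal superkey exists.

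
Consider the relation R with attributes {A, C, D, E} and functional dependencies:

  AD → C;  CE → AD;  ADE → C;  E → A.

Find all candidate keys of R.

{C, E}, {D, E}

Attribute E never appears on the right-hand side of any dependency, so E must belong to every candidate key.
{E}⁺ = {A, E}, which is not all of the schema, so we must add further attributes.
{C, E}⁺: CE→AD adds A, D → {A, C, D, E}.
{D, E}⁺: E→A adds A; AD→C adds C → {A, C, D, E}.
Any other superkey contains one of these as a subset, so there are no further candidate keys.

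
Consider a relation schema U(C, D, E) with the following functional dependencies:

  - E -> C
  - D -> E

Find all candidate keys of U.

{D}

Attribute D never appears on the right-hand side of any dependency, so D must belong to every candidate key.
{D}⁺ = {C, D, E}, which is all of the schema, so {D} is the only candidate key.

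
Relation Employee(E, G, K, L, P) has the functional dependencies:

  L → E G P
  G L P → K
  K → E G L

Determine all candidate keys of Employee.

{K}⁺: K→EGL adds E, G, L; L→EGP adds P → {E, G, K, L, P}.
{L}⁺: L→EGP adds E, G, P; GLP→K adds K → {E, G, K, L, P}.
Any other superkey contains one of these as a subset, so there are no further candidate keys.

(K), (L)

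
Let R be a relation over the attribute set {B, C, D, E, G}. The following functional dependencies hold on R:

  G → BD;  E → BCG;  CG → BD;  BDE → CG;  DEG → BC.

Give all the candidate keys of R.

Attribute E never appears on the right-hand side of any dependency, so E must belong to every candidate key.
{E}⁺ = {B, C, D, E, G}, which is all of the schema, so {E} is the only candidate key.

(E)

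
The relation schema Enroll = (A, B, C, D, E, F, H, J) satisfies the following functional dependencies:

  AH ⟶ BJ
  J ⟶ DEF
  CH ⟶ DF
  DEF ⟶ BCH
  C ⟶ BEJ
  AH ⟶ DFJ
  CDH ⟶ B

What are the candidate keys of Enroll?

(A, C); (A, H); (A, J); (A, D, E, F)

Attribute A never appears on the right-hand side of any dependency, so A must belong to every candidate key.
{A}⁺ = {A}, which is not all of the schema, so we must add further attributes.
{A, C}⁺: C→BEJ adds B, E, J; J→DEF adds D, F; DEF→BCH adds H → {A, B, C, D, E, F, H, J}.
{A, H}⁺: AH→BJ adds B, J; J→DEF adds D, E, F; DEF→BCH adds C → {A, B, C, D, E, F, H, J}.
{A, J}⁺: J→DEF adds D, E, F; DEF→BCH adds B, C, H → {A, B, C, D, E, F, H, J}.
{A, D, E, F}⁺: DEF→BCH adds B, C, H; C→BEJ adds J → {A, B, C, D, E, F, H, J}.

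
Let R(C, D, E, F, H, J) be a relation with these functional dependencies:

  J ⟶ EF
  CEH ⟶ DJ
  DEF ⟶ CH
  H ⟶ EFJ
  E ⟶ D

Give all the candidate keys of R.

{H}; {J}; {E, F}

{H}⁺: H→EFJ adds E, F, J; E→D adds D; DEF→CH adds C → {C, D, E, F, H, J}.
{J}⁺: J→EF adds E, F; E→D adds D; DEF→CH adds C, H → {C, D, E, F, H, J}.
{E, F}⁺: E→D adds D; DEF→CH adds C, H; H→EFJ adds J → {C, D, E, F, H, J}. Minimal: {F}⁺ = {F}; {E}⁺ = {D, E} — none reach the full schema.
Any other superkey contains one of these as a subset, so there are no further candidate keys.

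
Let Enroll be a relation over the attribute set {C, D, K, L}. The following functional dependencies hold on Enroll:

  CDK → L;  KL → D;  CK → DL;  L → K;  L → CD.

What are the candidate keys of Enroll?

L; CK

{L}⁺: L→K adds K; L→CD adds C, D → {C, D, K, L}.
{C, K}⁺: CK→DL adds D, L → {C, D, K, L}.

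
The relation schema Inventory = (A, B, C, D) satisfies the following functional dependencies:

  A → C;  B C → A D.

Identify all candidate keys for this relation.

Attribute B never appears on the right-hand side of any dependency, so B must belong to every candidate key.
{B}⁺ = {B}, which is not all of the schema, so we must add further attributes.
{A, B}⁺: A→C adds C; BC→AD adds D → {A, B, C, D}. Minimal: {B}⁺ = {B}; {A}⁺ = {A, C} — none reach the full schema.
{B, C}⁺: BC→AD adds A, D → {A, B, C, D}. Minimal: {C}⁺ = {C}; {B}⁺ = {B} — none reach the full schema.

{A, B}, {B, C}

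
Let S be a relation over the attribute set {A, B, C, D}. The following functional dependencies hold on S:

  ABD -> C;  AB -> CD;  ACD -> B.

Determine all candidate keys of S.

{A, B}; {A, C, D}

Attribute A never appears on the right-hand side of any dependency, so A must belong to every candidate key.
{A}⁺ = {A}, which is not all of the schema, so we must add further attributes.
{A, B}⁺: AB→CD adds C, D → {A, B, C, D}. Minimal: {B}⁺ = {B}; {A}⁺ = {A} — none reach the full schema.
{A, C, D}⁺: ACD→B adds B → {A, B, C, D}. Minimal: {C, D}⁺ = {C, D}; {A, D}⁺ = {A, D}; {A, C}⁺ = {A, C} — none reach the full schema.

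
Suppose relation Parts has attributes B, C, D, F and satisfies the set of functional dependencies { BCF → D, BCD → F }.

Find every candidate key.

Attributes B, C never appear on any right-hand side, so every candidate key must contain {B, C}.
{B, C}⁺ = {B, C}, which is not all of the schema, so we must add further attributes.
{B, C, D}⁺: BCD→F adds F → {B, C, D, F}. Minimal: {C, D}⁺ = {C, D}; {B, D}⁺ = {B, D}; {B, C}⁺ = {B, C} — none reach the full schema.
{B, C, F}⁺: BCF→D adds D → {B, C, D, F}. Minimal: {C, F}⁺ = {C, F}; {B, F}⁺ = {B, F}; {B, C}⁺ = {B, C} — none reach the full schema.
Any other superkey contains one of these as a subset, so there are no further candidate keys.

(B, C, D), (B, C, F)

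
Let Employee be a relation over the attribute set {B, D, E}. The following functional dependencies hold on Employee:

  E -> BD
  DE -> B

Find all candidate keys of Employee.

Attribute E never appears on the right-hand side of any dependency, so E must belong to every candidate key.
{E}⁺ = {B, D, E}, which is all of the schema, so {E} is the only candidate key.

{E}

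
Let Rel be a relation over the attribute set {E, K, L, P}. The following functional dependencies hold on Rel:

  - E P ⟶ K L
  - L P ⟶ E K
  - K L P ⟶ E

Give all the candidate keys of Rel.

{E, P}; {L, P}

Attribute P never appears on the right-hand side of any dependency, so P must belong to every candidate key.
{P}⁺ = {P}, which is not all of the schema, so we must add further attributes.
{E, P}⁺: EP→KL adds K, L → {E, K, L, P}. Minimal: {P}⁺ = {P}; {E}⁺ = {E} — none reach the full schema.
{L, P}⁺: LP→EK adds E, K → {E, K, L, P}. Minimal: {P}⁺ = {P}; {L}⁺ = {L} — none reach the full schema.
Any other superkey contains one of these as a subset, so there are no further candidate keys.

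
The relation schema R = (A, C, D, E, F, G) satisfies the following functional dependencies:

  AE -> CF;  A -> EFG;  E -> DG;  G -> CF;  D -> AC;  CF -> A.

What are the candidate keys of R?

{A}⁺: A→EFG adds E, F, G; E→DG adds D; G→CF adds C → {A, C, D, E, F, G}.
{D}⁺: D→AC adds A, C; A→EFG adds E, F, G → {A, C, D, E, F, G}.
{E}⁺: E→DG adds D, G; G→CF adds C, F; D→AC adds A → {A, C, D, E, F, G}.
{G}⁺: G→CF adds C, F; CF→A adds A; A→EFG adds E; E→DG adds D → {A, C, D, E, F, G}.
{C, F}⁺: CF→A adds A; A→EFG adds E, G; E→DG adds D → {A, C, D, E, F, G}. Minimal: {F}⁺ = {F}; {C}⁺ = {C} — none reach the full schema.
Any other superkey contains one of these as a subset, so there are no further candidate keys.

{A}; {D}; {E}; {G}; {C, F}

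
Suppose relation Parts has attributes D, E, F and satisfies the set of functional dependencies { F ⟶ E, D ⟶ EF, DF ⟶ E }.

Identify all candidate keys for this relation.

Attribute D never appears on the right-hand side of any dependency, so D must belong to every candidate key.
{D}⁺ = {D, E, F}, which is all of the schema, so {D} is the only candidate key.

(D)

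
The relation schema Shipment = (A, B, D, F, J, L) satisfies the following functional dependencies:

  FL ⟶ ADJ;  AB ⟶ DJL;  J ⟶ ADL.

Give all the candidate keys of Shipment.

Attributes B, F never appear on any right-hand side, so every candidate key must contain {B, F}.
{B, F}⁺ = {B, F}, which is not all of the schema, so we must add further attributes.
{A, B, F}⁺: AB→DJL adds D, J, L → {A, B, D, F, J, L}. Minimal: {B, F}⁺ = {B, F}; {A, F}⁺ = {A, F}; {A, B}⁺ = {A, B, D, J, L} — none reach the full schema.
{B, F, J}⁺: J→ADL adds A, D, L → {A, B, D, F, J, L}. Minimal: {F, J}⁺ = {A, D, F, J, L}; {B, J}⁺ = {A, B, D, J, L}; {B, F}⁺ = {B, F} — none reach the full schema.
{B, F, L}⁺: FL→ADJ adds A, D, J → {A, B, D, F, J, L}. Minimal: {F, L}⁺ = {A, D, F, J, L}; {B, L}⁺ = {B, L}; {B, F}⁺ = {B, F} — none reach the full schema.
Any other superkey contains one of these as a subset, so there are no further candidate keys.

{A, B, F}, {B, F, J}, {B, F, L}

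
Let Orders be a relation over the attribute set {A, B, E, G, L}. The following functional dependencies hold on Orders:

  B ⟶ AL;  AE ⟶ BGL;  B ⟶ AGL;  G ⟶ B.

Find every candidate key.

(A, E), (B, E), (E, G)

Attribute E never appears on the right-hand side of any dependency, so E must belong to every candidate key.
{E}⁺ = {E}, which is not all of the schema, so we must add further attributes.
{A, E}⁺: AE→BGL adds B, G, L → {A, B, E, G, L}. Minimal: {E}⁺ = {E}; {A}⁺ = {A} — none reach the full schema.
{B, E}⁺: B→AL adds A, L; AE→BGL adds G → {A, B, E, G, L}. Minimal: {E}⁺ = {E}; {B}⁺ = {A, B, G, L} — none reach the full schema.
{E, G}⁺: G→B adds B; B→AL adds A, L → {A, B, E, G, L}. Minimal: {G}⁺ = {A, B, G, L}; {E}⁺ = {E} — none reach the full schema.
Any other superkey contains one of these as a subset, so there are no further candidate keys.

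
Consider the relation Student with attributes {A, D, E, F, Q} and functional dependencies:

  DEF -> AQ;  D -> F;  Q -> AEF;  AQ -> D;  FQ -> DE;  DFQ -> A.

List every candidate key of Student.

{Q}; {D, E}

{Q}⁺: Q→AEF adds A, E, F; AQ→D adds D → {A, D, E, F, Q}.
{D, E}⁺: D→F adds F; DEF→AQ adds A, Q → {A, D, E, F, Q}. Minimal: {E}⁺ = {E}; {D}⁺ = {D, F} — none reach the full schema.
Any other superkey contains one of these as a subset, so there are no further candidate keys.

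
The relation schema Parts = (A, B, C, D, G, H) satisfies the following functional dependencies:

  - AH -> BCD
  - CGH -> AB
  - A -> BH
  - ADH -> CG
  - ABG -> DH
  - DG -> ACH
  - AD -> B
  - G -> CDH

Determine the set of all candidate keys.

{A}, {G}

{A}⁺: A→BH adds B, H; AH→BCD adds C, D; ADH→CG adds G → {A, B, C, D, G, H}.
{G}⁺: G→CDH adds C, D, H; CGH→AB adds A, B → {A, B, C, D, G, H}.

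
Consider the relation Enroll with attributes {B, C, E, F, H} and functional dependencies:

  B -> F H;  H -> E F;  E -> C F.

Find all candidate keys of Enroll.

Attribute B never appears on the right-hand side of any dependency, so B must belong to every candidate key.
{B}⁺ = {B, C, E, F, H}, which is all of the schema, so {B} is the only candidate key.

{B}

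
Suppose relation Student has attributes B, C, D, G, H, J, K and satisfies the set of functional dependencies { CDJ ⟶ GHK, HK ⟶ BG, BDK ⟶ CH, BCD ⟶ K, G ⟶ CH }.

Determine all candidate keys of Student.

{C, D, J}, {D, G, J}, {B, D, J, K}, {D, H, J, K}

Attributes D, J never appear on any right-hand side, so every candidate key must contain {D, J}.
{D, J}⁺ = {D, J}, which is not all of the schema, so we must add further attributes.
{C, D, J}⁺: CDJ→GHK adds G, H, K; HK→BG adds B → {B, C, D, G, H, J, K}. Minimal: {D, J}⁺ = {D, J}; {C, J}⁺ = {C, J}; {C, D}⁺ = {C, D} — none reach the full schema.
{D, G, J}⁺: G→CH adds C, H; CDJ→GHK adds K; HK→BG adds B → {B, C, D, G, H, J, K}. Minimal: {G, J}⁺ = {C, G, H, J}; {D, J}⁺ = {D, J}; {D, G}⁺ = {C, D, G, H} — none reach the full schema.
{B, D, J, K}⁺: BDK→CH adds C, H; CDJ→GHK adds G → {B, C, D, G, H, J, K}. Minimal: {D, J, K}⁺ = {D, J, K}; {B, J, K}⁺ = {B, J, K}; {B, D, K}⁺ = {B, C, D, G, H, K}; … — none reach the full schema.
{D, H, J, K}⁺: HK→BG adds B, G; BDK→CH adds C → {B, C, D, G, H, J, K}. Minimal: {H, J, K}⁺ = {B, C, G, H, J, K}; {D, J, K}⁺ = {D, J, K}; {D, H, K}⁺ = {B, C, D, G, H, K}; … — none reach the full schema.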